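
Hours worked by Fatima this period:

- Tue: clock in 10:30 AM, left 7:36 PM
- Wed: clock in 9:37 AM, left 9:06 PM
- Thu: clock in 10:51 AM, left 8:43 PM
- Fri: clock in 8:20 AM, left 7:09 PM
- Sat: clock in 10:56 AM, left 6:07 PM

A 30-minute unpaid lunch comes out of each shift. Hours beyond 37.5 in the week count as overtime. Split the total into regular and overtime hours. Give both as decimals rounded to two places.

Regular 37.50 hours, overtime 8.45 hours

Tue: 10:30 AM–7:36 PM = 9 h 6 min; less 30 min break → 8 h 36 min
Wed: 9:37 AM–9:06 PM = 11 h 29 min; less 30 min break → 10 h 59 min
Thu: 10:51 AM–8:43 PM = 9 h 52 min; less 30 min break → 9 h 22 min
Fri: 8:20 AM–7:09 PM = 10 h 49 min; less 30 min break → 10 h 19 min
Sat: 10:56 AM–6:07 PM = 7 h 11 min; less 30 min break → 6 h 41 min
Total worked: 45 h 57 min = 45.95 h.
Threshold 37.5 h → overtime 8 h 27 min, regular 37 h 30 min.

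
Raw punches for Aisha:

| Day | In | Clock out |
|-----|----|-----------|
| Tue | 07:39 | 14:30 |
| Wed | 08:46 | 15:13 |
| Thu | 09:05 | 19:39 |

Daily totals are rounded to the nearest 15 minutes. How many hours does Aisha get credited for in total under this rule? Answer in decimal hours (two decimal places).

23.75 hours

Tue: 07:39–14:30 = 6 h 51 min → rounds to 6 h 45 min
Wed: 08:46–15:13 = 6 h 27 min → rounds to 6 h 30 min
Thu: 09:05–19:39 = 10 h 34 min → rounds to 10 h 30 min
Total credited: 23 h 45 min.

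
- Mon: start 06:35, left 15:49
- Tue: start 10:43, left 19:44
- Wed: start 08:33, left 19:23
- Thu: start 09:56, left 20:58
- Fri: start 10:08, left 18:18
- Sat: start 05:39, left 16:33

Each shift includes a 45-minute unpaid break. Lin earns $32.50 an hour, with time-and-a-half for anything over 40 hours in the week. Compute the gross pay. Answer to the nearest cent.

Mon: 06:35–15:49 = 9 h 14 min; less 45 min break → 8 h 29 min
Tue: 10:43–19:44 = 9 h 1 min; less 45 min break → 8 h 16 min
Wed: 08:33–19:23 = 10 h 50 min; less 45 min break → 10 h 5 min
Thu: 09:56–20:58 = 11 h 2 min; less 45 min break → 10 h 17 min
Fri: 10:08–18:18 = 8 h 10 min; less 45 min break → 7 h 25 min
Sat: 05:39–16:33 = 10 h 54 min; less 45 min break → 10 h 9 min
Total worked: 54 h 41 min = 3281 min.
Regular 40 h 0 min = 2400 min at $32.50/h; overtime 14 h 41 min = 881 min at $48.75/h.
Pay = (2400 × $32.50 + 881 × $48.75) ÷ 60 = $2015.81.

$2015.81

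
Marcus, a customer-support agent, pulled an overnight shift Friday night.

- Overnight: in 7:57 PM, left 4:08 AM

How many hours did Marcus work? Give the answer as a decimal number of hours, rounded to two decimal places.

Overnight: 7:57 PM → midnight = 4 h 3 min; midnight → 4:08 AM = 4 h 8 min; span 8 h 11 min

8.18 hours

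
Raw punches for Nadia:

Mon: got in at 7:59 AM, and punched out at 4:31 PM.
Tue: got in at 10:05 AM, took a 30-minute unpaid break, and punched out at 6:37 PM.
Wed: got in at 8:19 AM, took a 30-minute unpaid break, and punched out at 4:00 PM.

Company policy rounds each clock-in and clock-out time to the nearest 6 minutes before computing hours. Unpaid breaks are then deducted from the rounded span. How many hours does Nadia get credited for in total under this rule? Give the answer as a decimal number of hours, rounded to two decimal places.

23.70 hours

Mon: in 7:59 AM→8:00 AM, out 4:31 PM→4:30 PM; 8 h 30 min
Tue: in 10:05 AM→10:06 AM, out 6:37 PM→6:36 PM; 8 h 30 min − 30 min = 8 h 0 min
Wed: in 8:19 AM→8:18 AM, out 4:00 PM→4:00 PM; 7 h 42 min − 30 min = 7 h 12 min
Total credited: 23 h 42 min.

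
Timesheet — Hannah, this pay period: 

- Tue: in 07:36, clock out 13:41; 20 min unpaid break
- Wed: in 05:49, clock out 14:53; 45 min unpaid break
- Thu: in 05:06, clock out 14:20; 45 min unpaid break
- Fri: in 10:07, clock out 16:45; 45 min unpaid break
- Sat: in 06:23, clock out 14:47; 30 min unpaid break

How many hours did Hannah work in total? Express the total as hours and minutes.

Tue: 07:36–13:41 = 6 h 5 min; less 20 min break → 5 h 45 min
Wed: 05:49–14:53 = 9 h 4 min; less 45 min break → 8 h 19 min
Thu: 05:06–14:20 = 9 h 14 min; less 45 min break → 8 h 29 min
Fri: 10:07–16:45 = 6 h 38 min; less 45 min break → 5 h 53 min
Sat: 06:23–14:47 = 8 h 24 min; less 30 min break → 7 h 54 min
Total: 5 h 45 min + 8 h 19 min + 8 h 29 min + 5 h 53 min + 7 h 54 min = 36 h 20 min.

36 h 20 min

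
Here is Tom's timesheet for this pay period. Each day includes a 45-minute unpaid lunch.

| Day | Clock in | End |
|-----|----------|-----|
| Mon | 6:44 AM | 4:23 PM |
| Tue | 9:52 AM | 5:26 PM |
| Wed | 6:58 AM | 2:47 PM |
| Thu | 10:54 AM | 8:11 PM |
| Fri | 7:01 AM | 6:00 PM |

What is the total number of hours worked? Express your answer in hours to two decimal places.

Mon: 6:44 AM–4:23 PM = 9 h 39 min; less 45 min break → 8 h 54 min
Tue: 9:52 AM–5:26 PM = 7 h 34 min; less 45 min break → 6 h 49 min
Wed: 6:58 AM–2:47 PM = 7 h 49 min; less 45 min break → 7 h 4 min
Thu: 10:54 AM–8:11 PM = 9 h 17 min; less 45 min break → 8 h 32 min
Fri: 7:01 AM–6:00 PM = 10 h 59 min; less 45 min break → 10 h 14 min
Total: 8 h 54 min + 6 h 49 min + 7 h 4 min + 8 h 32 min + 10 h 14 min = 41 h 33 min.

41.55 hours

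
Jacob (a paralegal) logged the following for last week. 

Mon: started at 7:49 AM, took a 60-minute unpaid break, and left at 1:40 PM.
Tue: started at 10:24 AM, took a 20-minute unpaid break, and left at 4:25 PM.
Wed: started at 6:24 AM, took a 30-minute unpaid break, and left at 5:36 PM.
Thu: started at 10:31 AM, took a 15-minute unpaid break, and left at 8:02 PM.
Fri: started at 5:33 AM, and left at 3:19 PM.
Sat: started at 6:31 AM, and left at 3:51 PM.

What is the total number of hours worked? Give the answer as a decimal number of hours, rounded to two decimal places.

Mon: 7:49 AM–1:40 PM = 5 h 51 min; less 60 min break → 4 h 51 min
Tue: 10:24 AM–4:25 PM = 6 h 1 min; less 20 min break → 5 h 41 min
Wed: 6:24 AM–5:36 PM = 11 h 12 min; less 30 min break → 10 h 42 min
Thu: 10:31 AM–8:02 PM = 9 h 31 min; less 15 min break → 9 h 16 min
Fri: 5:33 AM–3:19 PM = 9 h 46 min
Sat: 6:31 AM–3:51 PM = 9 h 20 min
Total: 4 h 51 min + 5 h 41 min + 10 h 42 min + 9 h 16 min + 9 h 46 min + 9 h 20 min = 49 h 36 min.

49.60 hours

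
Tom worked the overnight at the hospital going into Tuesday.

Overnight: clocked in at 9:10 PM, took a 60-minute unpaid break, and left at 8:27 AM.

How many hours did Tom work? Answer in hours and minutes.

Overnight: 9:10 PM → midnight = 2 h 50 min; midnight → 8:27 AM = 8 h 27 min; span 11 h 17 min; less 60 min break → 10 h 17 min

10 h 17 min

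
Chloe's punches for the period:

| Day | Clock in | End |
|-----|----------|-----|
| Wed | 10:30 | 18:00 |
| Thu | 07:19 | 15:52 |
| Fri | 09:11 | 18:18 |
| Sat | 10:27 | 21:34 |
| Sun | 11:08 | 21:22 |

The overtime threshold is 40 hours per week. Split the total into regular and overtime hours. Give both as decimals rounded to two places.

Wed: 10:30–18:00 = 7 h 30 min
Thu: 07:19–15:52 = 8 h 33 min
Fri: 09:11–18:18 = 9 h 7 min
Sat: 10:27–21:34 = 11 h 7 min
Sun: 11:08–21:22 = 10 h 14 min
Total worked: 46 h 31 min = 46.52 h.
Threshold 40 h → overtime 6 h 31 min, regular 40 h 0 min.

Regular 40.00 hours, overtime 6.52 hours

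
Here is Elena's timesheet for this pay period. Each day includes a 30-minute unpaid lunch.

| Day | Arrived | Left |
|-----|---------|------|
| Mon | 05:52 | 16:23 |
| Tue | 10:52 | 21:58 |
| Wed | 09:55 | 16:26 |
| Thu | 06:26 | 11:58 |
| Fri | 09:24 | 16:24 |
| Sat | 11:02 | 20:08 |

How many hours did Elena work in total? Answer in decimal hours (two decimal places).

46.77 hours

Mon: 05:52–16:23 = 10 h 31 min; less 30 min break → 10 h 1 min
Tue: 10:52–21:58 = 11 h 6 min; less 30 min break → 10 h 36 min
Wed: 09:55–16:26 = 6 h 31 min; less 30 min break → 6 h 1 min
Thu: 06:26–11:58 = 5 h 32 min; less 30 min break → 5 h 2 min
Fri: 09:24–16:24 = 7 h 0 min; less 30 min break → 6 h 30 min
Sat: 11:02–20:08 = 9 h 6 min; less 30 min break → 8 h 36 min
Total: 10 h 1 min + 10 h 36 min + 6 h 1 min + 5 h 2 min + 6 h 30 min + 8 h 36 min = 46 h 46 min.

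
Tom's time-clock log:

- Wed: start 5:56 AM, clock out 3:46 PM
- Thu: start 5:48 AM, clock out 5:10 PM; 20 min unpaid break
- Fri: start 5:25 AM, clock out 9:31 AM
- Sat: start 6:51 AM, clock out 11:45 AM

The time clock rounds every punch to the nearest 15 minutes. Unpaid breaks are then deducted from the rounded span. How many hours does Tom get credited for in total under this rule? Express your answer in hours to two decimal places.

29.92 hours

Wed: in 5:56 AM→6:00 AM, out 3:46 PM→3:45 PM; 9 h 45 min
Thu: in 5:48 AM→5:45 AM, out 5:10 PM→5:15 PM; 11 h 30 min − 20 min = 11 h 10 min
Fri: in 5:25 AM→5:30 AM, out 9:31 AM→9:30 AM; 4 h 0 min
Sat: in 6:51 AM→6:45 AM, out 11:45 AM→11:45 AM; 5 h 0 min
Total credited: 29 h 55 min.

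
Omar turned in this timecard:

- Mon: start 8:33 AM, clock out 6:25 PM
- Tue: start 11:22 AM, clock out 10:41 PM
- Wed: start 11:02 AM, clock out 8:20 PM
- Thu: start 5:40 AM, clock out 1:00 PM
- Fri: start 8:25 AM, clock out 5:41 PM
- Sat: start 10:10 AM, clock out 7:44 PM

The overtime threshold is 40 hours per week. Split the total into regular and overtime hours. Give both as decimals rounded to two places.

Regular 40.00 hours, overtime 16.65 hours

Mon: 8:33 AM–6:25 PM = 9 h 52 min
Tue: 11:22 AM–10:41 PM = 11 h 19 min
Wed: 11:02 AM–8:20 PM = 9 h 18 min
Thu: 5:40 AM–1:00 PM = 7 h 20 min
Fri: 8:25 AM–5:41 PM = 9 h 16 min
Sat: 10:10 AM–7:44 PM = 9 h 34 min
Total worked: 56 h 39 min = 56.65 h.
Threshold 40 h → overtime 16 h 39 min, regular 40 h 0 min.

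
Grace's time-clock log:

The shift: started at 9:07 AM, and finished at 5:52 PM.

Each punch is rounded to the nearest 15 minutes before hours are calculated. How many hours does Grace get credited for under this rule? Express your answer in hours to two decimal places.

8.75 hours

The shift: in 9:07 AM→9:00 AM, out 5:52 PM→5:45 PM; 8 h 45 min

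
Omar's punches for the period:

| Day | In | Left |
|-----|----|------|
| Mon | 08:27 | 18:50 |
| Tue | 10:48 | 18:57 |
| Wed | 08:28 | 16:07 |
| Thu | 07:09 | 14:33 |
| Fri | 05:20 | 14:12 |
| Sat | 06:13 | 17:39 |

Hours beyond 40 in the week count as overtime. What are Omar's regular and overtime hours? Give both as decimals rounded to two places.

Mon: 08:27–18:50 = 10 h 23 min
Tue: 10:48–18:57 = 8 h 9 min
Wed: 08:28–16:07 = 7 h 39 min
Thu: 07:09–14:33 = 7 h 24 min
Fri: 05:20–14:12 = 8 h 52 min
Sat: 06:13–17:39 = 11 h 26 min
Total worked: 53 h 53 min = 53.88 h.
Threshold 40 h → overtime 13 h 53 min, regular 40 h 0 min.

Regular 40.00 hours, overtime 13.88 hours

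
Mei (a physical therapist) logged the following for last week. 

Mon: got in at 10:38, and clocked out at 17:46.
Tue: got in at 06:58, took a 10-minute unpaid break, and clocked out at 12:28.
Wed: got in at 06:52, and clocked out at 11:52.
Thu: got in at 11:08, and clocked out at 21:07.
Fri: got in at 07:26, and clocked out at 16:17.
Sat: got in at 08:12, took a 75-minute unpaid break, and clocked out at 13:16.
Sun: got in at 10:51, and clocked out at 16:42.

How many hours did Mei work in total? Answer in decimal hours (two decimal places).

45.97 hours

Mon: 10:38–17:46 = 7 h 8 min
Tue: 06:58–12:28 = 5 h 30 min; less 10 min break → 5 h 20 min
Wed: 06:52–11:52 = 5 h 0 min
Thu: 11:08–21:07 = 9 h 59 min
Fri: 07:26–16:17 = 8 h 51 min
Sat: 08:12–13:16 = 5 h 4 min; less 75 min break → 3 h 49 min
Sun: 10:51–16:42 = 5 h 51 min
Total: 7 h 8 min + 5 h 20 min + 5 h 0 min + 9 h 59 min + 8 h 51 min + 3 h 49 min + 5 h 51 min = 45 h 58 min.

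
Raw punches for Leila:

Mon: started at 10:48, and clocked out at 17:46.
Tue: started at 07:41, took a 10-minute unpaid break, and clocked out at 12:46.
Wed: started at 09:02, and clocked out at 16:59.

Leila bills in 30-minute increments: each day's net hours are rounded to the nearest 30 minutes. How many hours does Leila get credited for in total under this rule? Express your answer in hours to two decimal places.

20.00 hours

Mon: 10:48–17:46 = 6 h 58 min → rounds to 7 h 0 min
Tue: 07:41–12:46 = 5 h 5 min − 10 min = 4 h 55 min → rounds to 5 h 0 min
Wed: 09:02–16:59 = 7 h 57 min → rounds to 8 h 0 min
Total credited: 20 h 0 min.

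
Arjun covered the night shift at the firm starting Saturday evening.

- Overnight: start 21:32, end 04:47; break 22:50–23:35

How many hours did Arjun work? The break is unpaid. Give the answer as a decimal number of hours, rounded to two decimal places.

6.50 hours

Overnight: 21:32 → midnight = 2 h 28 min; midnight → 04:47 = 4 h 47 min; span 7 h 15 min; less 45 min break → 6 h 30 min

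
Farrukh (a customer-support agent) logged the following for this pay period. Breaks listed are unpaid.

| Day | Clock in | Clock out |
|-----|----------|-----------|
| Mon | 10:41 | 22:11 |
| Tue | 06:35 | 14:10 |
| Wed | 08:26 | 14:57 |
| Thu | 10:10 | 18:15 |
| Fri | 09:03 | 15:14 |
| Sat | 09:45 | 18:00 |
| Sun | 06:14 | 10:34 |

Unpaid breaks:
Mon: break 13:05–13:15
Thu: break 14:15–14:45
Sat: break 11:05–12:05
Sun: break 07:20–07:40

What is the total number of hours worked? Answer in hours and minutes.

Mon: 10:41–22:11 = 11 h 30 min; less 10 min break → 11 h 20 min
Tue: 06:35–14:10 = 7 h 35 min
Wed: 08:26–14:57 = 6 h 31 min
Thu: 10:10–18:15 = 8 h 5 min; less 30 min break → 7 h 35 min
Fri: 09:03–15:14 = 6 h 11 min
Sat: 09:45–18:00 = 8 h 15 min; less 60 min break → 7 h 15 min
Sun: 06:14–10:34 = 4 h 20 min; less 20 min break → 4 h 0 min
Total: 11 h 20 min + 7 h 35 min + 6 h 31 min + 7 h 35 min + 6 h 11 min + 7 h 15 min + 4 h 0 min = 50 h 27 min.

50 h 27 min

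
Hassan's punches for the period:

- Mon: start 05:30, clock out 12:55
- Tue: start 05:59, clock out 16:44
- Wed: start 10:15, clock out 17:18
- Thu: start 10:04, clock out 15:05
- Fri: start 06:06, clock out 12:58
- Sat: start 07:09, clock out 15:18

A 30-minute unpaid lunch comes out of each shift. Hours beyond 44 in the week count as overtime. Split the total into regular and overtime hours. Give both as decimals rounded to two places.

Mon: 05:30–12:55 = 7 h 25 min; less 30 min break → 6 h 55 min
Tue: 05:59–16:44 = 10 h 45 min; less 30 min break → 10 h 15 min
Wed: 10:15–17:18 = 7 h 3 min; less 30 min break → 6 h 33 min
Thu: 10:04–15:05 = 5 h 1 min; less 30 min break → 4 h 31 min
Fri: 06:06–12:58 = 6 h 52 min; less 30 min break → 6 h 22 min
Sat: 07:09–15:18 = 8 h 9 min; less 30 min break → 7 h 39 min
Total worked: 42 h 15 min = 42.25 h.
Threshold 44 h → overtime 0 h 0 min, regular 42 h 15 min.

Regular 42.25 hours, overtime 0.00 hours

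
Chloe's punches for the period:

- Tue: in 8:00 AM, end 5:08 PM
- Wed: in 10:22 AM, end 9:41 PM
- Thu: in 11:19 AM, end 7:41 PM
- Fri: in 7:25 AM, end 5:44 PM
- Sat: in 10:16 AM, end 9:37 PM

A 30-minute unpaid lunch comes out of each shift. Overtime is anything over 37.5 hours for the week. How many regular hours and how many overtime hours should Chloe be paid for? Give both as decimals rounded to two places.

Regular 37.50 hours, overtime 10.48 hours

Tue: 8:00 AM–5:08 PM = 9 h 8 min; less 30 min break → 8 h 38 min
Wed: 10:22 AM–9:41 PM = 11 h 19 min; less 30 min break → 10 h 49 min
Thu: 11:19 AM–7:41 PM = 8 h 22 min; less 30 min break → 7 h 52 min
Fri: 7:25 AM–5:44 PM = 10 h 19 min; less 30 min break → 9 h 49 min
Sat: 10:16 AM–9:37 PM = 11 h 21 min; less 30 min break → 10 h 51 min
Total worked: 47 h 59 min = 47.98 h.
Threshold 37.5 h → overtime 10 h 29 min, regular 37 h 30 min.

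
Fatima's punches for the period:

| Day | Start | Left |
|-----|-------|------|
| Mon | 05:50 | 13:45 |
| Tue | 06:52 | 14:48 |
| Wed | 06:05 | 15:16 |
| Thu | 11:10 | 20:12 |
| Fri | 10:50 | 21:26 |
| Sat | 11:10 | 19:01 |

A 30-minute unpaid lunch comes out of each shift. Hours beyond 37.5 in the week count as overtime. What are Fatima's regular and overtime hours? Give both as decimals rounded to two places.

Regular 37.50 hours, overtime 12.02 hours

Mon: 05:50–13:45 = 7 h 55 min; less 30 min break → 7 h 25 min
Tue: 06:52–14:48 = 7 h 56 min; less 30 min break → 7 h 26 min
Wed: 06:05–15:16 = 9 h 11 min; less 30 min break → 8 h 41 min
Thu: 11:10–20:12 = 9 h 2 min; less 30 min break → 8 h 32 min
Fri: 10:50–21:26 = 10 h 36 min; less 30 min break → 10 h 6 min
Sat: 11:10–19:01 = 7 h 51 min; less 30 min break → 7 h 21 min
Total worked: 49 h 31 min = 49.52 h.
Threshold 37.5 h → overtime 12 h 1 min, regular 37 h 30 min.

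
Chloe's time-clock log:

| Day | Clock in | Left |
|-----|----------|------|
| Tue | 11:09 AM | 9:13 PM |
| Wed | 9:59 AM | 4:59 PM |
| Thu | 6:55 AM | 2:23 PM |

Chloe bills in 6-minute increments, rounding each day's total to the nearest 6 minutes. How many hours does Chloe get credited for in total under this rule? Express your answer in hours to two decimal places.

24.60 hours

Tue: 11:09 AM–9:13 PM = 10 h 4 min → rounds to 10 h 6 min
Wed: 9:59 AM–4:59 PM = 7 h 0 min → rounds to 7 h 0 min
Thu: 6:55 AM–2:23 PM = 7 h 28 min → rounds to 7 h 30 min
Total credited: 24 h 36 min.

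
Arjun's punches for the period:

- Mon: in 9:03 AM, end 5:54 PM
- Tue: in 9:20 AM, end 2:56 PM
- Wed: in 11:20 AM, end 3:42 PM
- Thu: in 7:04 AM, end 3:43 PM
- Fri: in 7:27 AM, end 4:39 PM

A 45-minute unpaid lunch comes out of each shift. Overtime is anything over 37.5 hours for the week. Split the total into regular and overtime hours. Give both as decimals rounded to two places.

Mon: 9:03 AM–5:54 PM = 8 h 51 min; less 45 min break → 8 h 6 min
Tue: 9:20 AM–2:56 PM = 5 h 36 min; less 45 min break → 4 h 51 min
Wed: 11:20 AM–3:42 PM = 4 h 22 min; less 45 min break → 3 h 37 min
Thu: 7:04 AM–3:43 PM = 8 h 39 min; less 45 min break → 7 h 54 min
Fri: 7:27 AM–4:39 PM = 9 h 12 min; less 45 min break → 8 h 27 min
Total worked: 32 h 55 min = 32.92 h.
Threshold 37.5 h → overtime 0 h 0 min, regular 32 h 55 min.

Regular 32.92 hours, overtime 0.00 hours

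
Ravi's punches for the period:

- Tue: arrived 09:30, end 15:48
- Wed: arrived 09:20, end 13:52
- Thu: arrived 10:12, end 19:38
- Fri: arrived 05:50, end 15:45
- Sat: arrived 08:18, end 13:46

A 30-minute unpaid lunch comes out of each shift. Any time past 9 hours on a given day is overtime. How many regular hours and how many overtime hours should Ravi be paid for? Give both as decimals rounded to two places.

Regular 32.73 hours, overtime 0.42 hours

Tue: 09:30–15:48 = 6 h 18 min; less 30 min break → 5 h 48 min
Wed: 09:20–13:52 = 4 h 32 min; less 30 min break → 4 h 2 min
Thu: 10:12–19:38 = 9 h 26 min; less 30 min break → 8 h 56 min
Fri: 05:50–15:45 = 9 h 55 min; less 30 min break → 9 h 25 min
Sat: 08:18–13:46 = 5 h 28 min; less 30 min break → 4 h 58 min
Tue reg 5 h 48 min / OT 0 h 0 min; Wed reg 4 h 2 min / OT 0 h 0 min; Thu reg 8 h 56 min / OT 0 h 0 min; Fri reg 9 h 0 min / OT 0 h 25 min; Sat reg 4 h 58 min / OT 0 h 0 min.
Totals: regular 32 h 44 min, overtime 0 h 25 min.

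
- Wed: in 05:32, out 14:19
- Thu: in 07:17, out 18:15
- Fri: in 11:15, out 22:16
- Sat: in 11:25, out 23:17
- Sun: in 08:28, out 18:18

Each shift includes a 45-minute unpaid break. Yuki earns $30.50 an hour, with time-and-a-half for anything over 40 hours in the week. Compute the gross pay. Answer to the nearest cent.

$1618.79

Wed: 05:32–14:19 = 8 h 47 min; less 45 min break → 8 h 2 min
Thu: 07:17–18:15 = 10 h 58 min; less 45 min break → 10 h 13 min
Fri: 11:15–22:16 = 11 h 1 min; less 45 min break → 10 h 16 min
Sat: 11:25–23:17 = 11 h 52 min; less 45 min break → 11 h 7 min
Sun: 08:28–18:18 = 9 h 50 min; less 45 min break → 9 h 5 min
Total worked: 48 h 43 min = 2923 min.
Regular 40 h 0 min = 2400 min at $30.50/h; overtime 8 h 43 min = 523 min at $45.75/h.
Pay = (2400 × $30.50 + 523 × $45.75) ÷ 60 = $1618.79.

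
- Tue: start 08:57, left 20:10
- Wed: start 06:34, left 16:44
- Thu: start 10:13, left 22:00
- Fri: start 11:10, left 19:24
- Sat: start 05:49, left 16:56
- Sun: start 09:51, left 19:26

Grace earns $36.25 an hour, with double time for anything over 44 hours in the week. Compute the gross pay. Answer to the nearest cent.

Tue: 08:57–20:10 = 11 h 13 min
Wed: 06:34–16:44 = 10 h 10 min
Thu: 10:13–22:00 = 11 h 47 min
Fri: 11:10–19:24 = 8 h 14 min
Sat: 05:49–16:56 = 11 h 7 min
Sun: 09:51–19:26 = 9 h 35 min
Total worked: 62 h 6 min = 3726 min.
Regular 44 h 0 min = 2640 min at $36.25/h; overtime 18 h 6 min = 1086 min at $72.50/h.
Pay = (2640 × $36.25 + 1086 × $72.50) ÷ 60 = $2907.25.

$2907.25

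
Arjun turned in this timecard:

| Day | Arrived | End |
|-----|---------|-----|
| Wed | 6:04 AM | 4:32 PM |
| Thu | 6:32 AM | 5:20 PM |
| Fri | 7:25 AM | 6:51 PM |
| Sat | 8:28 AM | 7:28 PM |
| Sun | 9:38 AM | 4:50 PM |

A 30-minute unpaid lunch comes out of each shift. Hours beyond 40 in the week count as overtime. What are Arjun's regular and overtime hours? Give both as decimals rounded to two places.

Wed: 6:04 AM–4:32 PM = 10 h 28 min; less 30 min break → 9 h 58 min
Thu: 6:32 AM–5:20 PM = 10 h 48 min; less 30 min break → 10 h 18 min
Fri: 7:25 AM–6:51 PM = 11 h 26 min; less 30 min break → 10 h 56 min
Sat: 8:28 AM–7:28 PM = 11 h 0 min; less 30 min break → 10 h 30 min
Sun: 9:38 AM–4:50 PM = 7 h 12 min; less 30 min break → 6 h 42 min
Total worked: 48 h 24 min = 48.40 h.
Threshold 40 h → overtime 8 h 24 min, regular 40 h 0 min.

Regular 40.00 hours, overtime 8.40 hours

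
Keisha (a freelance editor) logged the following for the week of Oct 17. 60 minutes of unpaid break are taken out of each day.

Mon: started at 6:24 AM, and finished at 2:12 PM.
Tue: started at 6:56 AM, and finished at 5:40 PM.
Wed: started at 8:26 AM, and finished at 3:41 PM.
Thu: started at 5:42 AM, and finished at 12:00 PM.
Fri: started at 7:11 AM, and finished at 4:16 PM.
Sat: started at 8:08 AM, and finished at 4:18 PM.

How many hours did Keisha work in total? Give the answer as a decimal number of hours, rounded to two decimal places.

43.33 hours

Mon: 6:24 AM–2:12 PM = 7 h 48 min; less 60 min break → 6 h 48 min
Tue: 6:56 AM–5:40 PM = 10 h 44 min; less 60 min break → 9 h 44 min
Wed: 8:26 AM–3:41 PM = 7 h 15 min; less 60 min break → 6 h 15 min
Thu: 5:42 AM–12:00 PM = 6 h 18 min; less 60 min break → 5 h 18 min
Fri: 7:11 AM–4:16 PM = 9 h 5 min; less 60 min break → 8 h 5 min
Sat: 8:08 AM–4:18 PM = 8 h 10 min; less 60 min break → 7 h 10 min
Total: 6 h 48 min + 9 h 44 min + 6 h 15 min + 5 h 18 min + 8 h 5 min + 7 h 10 min = 43 h 20 min.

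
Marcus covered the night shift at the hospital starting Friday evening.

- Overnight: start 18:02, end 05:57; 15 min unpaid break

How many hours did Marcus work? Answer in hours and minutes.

11 h 40 min

Overnight: 18:02 → midnight = 5 h 58 min; midnight → 05:57 = 5 h 57 min; span 11 h 55 min; less 15 min break → 11 h 40 min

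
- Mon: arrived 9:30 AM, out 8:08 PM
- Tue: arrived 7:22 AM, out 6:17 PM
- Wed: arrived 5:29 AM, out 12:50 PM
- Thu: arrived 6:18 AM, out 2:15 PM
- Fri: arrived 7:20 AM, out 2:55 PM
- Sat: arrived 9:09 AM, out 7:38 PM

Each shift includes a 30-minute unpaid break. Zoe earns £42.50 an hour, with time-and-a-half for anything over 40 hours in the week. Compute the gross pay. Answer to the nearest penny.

Mon: 9:30 AM–8:08 PM = 10 h 38 min; less 30 min break → 10 h 8 min
Tue: 7:22 AM–6:17 PM = 10 h 55 min; less 30 min break → 10 h 25 min
Wed: 5:29 AM–12:50 PM = 7 h 21 min; less 30 min break → 6 h 51 min
Thu: 6:18 AM–2:15 PM = 7 h 57 min; less 30 min break → 7 h 27 min
Fri: 7:20 AM–2:55 PM = 7 h 35 min; less 30 min break → 7 h 5 min
Sat: 9:09 AM–7:38 PM = 10 h 29 min; less 30 min break → 9 h 59 min
Total worked: 51 h 55 min = 3115 min.
Regular 40 h 0 min = 2400 min at £42.50/h; overtime 11 h 55 min = 715 min at £63.75/h.
Pay = (2400 × £42.50 + 715 × £63.75) ÷ 60 = £2459.69.

£2459.69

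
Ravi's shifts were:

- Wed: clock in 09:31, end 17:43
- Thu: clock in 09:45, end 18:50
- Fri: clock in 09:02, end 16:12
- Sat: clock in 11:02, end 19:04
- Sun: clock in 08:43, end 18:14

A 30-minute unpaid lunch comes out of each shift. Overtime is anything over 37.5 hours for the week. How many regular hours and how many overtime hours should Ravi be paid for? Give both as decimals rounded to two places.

Wed: 09:31–17:43 = 8 h 12 min; less 30 min break → 7 h 42 min
Thu: 09:45–18:50 = 9 h 5 min; less 30 min break → 8 h 35 min
Fri: 09:02–16:12 = 7 h 10 min; less 30 min break → 6 h 40 min
Sat: 11:02–19:04 = 8 h 2 min; less 30 min break → 7 h 32 min
Sun: 08:43–18:14 = 9 h 31 min; less 30 min break → 9 h 1 min
Total worked: 39 h 30 min = 39.50 h.
Threshold 37.5 h → overtime 2 h 0 min, regular 37 h 30 min.

Regular 37.50 hours, overtime 2.00 hours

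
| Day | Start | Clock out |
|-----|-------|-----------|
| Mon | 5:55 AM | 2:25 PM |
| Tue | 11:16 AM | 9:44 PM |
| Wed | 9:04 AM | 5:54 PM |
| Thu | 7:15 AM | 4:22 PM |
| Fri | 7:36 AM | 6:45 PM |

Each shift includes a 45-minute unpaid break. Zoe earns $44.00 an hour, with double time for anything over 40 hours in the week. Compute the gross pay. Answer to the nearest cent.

Mon: 5:55 AM–2:25 PM = 8 h 30 min; less 45 min break → 7 h 45 min
Tue: 11:16 AM–9:44 PM = 10 h 28 min; less 45 min break → 9 h 43 min
Wed: 9:04 AM–5:54 PM = 8 h 50 min; less 45 min break → 8 h 5 min
Thu: 7:15 AM–4:22 PM = 9 h 7 min; less 45 min break → 8 h 22 min
Fri: 7:36 AM–6:45 PM = 11 h 9 min; less 45 min break → 10 h 24 min
Total worked: 44 h 19 min = 2659 min.
Regular 40 h 0 min = 2400 min at $44.00/h; overtime 4 h 19 min = 259 min at $88.00/h.
Pay = (2400 × $44.00 + 259 × $88.00) ÷ 60 = $2139.87.

$2139.87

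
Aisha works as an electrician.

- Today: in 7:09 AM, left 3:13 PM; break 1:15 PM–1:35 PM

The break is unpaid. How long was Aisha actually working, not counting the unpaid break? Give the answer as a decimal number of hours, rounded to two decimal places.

Today: 7:09 AM–3:13 PM = 8 h 4 min; less 20 min break → 7 h 44 min

7.73 hours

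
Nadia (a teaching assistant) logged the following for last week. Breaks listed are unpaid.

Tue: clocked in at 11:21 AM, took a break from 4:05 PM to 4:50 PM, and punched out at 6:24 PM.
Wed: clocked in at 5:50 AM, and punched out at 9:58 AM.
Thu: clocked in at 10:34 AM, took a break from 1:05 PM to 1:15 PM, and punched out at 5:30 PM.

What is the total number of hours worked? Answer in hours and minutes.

Tue: 11:21 AM–6:24 PM = 7 h 3 min; less 45 min break → 6 h 18 min
Wed: 5:50 AM–9:58 AM = 4 h 8 min
Thu: 10:34 AM–5:30 PM = 6 h 56 min; less 10 min break → 6 h 46 min
Total: 6 h 18 min + 4 h 8 min + 6 h 46 min = 17 h 12 min.

17 h 12 min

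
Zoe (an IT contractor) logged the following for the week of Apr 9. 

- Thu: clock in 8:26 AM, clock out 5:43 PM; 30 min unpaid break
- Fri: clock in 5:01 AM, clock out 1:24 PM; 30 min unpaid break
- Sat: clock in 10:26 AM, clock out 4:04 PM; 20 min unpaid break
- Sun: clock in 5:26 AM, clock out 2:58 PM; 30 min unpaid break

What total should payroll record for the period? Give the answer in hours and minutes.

Thu: 8:26 AM–5:43 PM = 9 h 17 min; less 30 min break → 8 h 47 min
Fri: 5:01 AM–1:24 PM = 8 h 23 min; less 30 min break → 7 h 53 min
Sat: 10:26 AM–4:04 PM = 5 h 38 min; less 20 min break → 5 h 18 min
Sun: 5:26 AM–2:58 PM = 9 h 32 min; less 30 min break → 9 h 2 min
Total: 8 h 47 min + 7 h 53 min + 5 h 18 min + 9 h 2 min = 31 h 0 min.

31 h 0 min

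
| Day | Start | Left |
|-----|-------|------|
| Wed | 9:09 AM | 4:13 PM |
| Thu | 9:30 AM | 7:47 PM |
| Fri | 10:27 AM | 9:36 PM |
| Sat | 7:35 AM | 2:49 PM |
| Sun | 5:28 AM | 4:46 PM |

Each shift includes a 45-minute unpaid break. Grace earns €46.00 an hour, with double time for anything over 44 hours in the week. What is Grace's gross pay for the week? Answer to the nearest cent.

Wed: 9:09 AM–4:13 PM = 7 h 4 min; less 45 min break → 6 h 19 min
Thu: 9:30 AM–7:47 PM = 10 h 17 min; less 45 min break → 9 h 32 min
Fri: 10:27 AM–9:36 PM = 11 h 9 min; less 45 min break → 10 h 24 min
Sat: 7:35 AM–2:49 PM = 7 h 14 min; less 45 min break → 6 h 29 min
Sun: 5:28 AM–4:46 PM = 11 h 18 min; less 45 min break → 10 h 33 min
Total worked: 43 h 17 min = 2597 min.
Regular 43 h 17 min = 2597 min at €46.00/h; overtime 0 h 0 min = 0 min at €92.00/h.
Pay = (2597 × €46.00 + 0 × €92.00) ÷ 60 = €1991.03.

€1991.03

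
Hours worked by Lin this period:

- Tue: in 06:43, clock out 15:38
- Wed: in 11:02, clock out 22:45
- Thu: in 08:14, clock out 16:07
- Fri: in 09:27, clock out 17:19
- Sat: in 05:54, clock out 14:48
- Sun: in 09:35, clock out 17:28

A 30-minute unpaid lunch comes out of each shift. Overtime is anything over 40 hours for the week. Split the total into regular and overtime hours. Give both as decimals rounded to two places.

Tue: 06:43–15:38 = 8 h 55 min; less 30 min break → 8 h 25 min
Wed: 11:02–22:45 = 11 h 43 min; less 30 min break → 11 h 13 min
Thu: 08:14–16:07 = 7 h 53 min; less 30 min break → 7 h 23 min
Fri: 09:27–17:19 = 7 h 52 min; less 30 min break → 7 h 22 min
Sat: 05:54–14:48 = 8 h 54 min; less 30 min break → 8 h 24 min
Sun: 09:35–17:28 = 7 h 53 min; less 30 min break → 7 h 23 min
Total worked: 50 h 10 min = 50.17 h.
Threshold 40 h → overtime 10 h 10 min, regular 40 h 0 min.

Regular 40.00 hours, overtime 10.17 hours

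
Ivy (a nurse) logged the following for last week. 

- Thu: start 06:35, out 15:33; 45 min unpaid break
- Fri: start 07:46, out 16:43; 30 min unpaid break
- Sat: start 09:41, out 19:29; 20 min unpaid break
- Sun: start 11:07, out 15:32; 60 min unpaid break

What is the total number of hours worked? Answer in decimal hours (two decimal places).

29.55 hours

Thu: 06:35–15:33 = 8 h 58 min; less 45 min break → 8 h 13 min
Fri: 07:46–16:43 = 8 h 57 min; less 30 min break → 8 h 27 min
Sat: 09:41–19:29 = 9 h 48 min; less 20 min break → 9 h 28 min
Sun: 11:07–15:32 = 4 h 25 min; less 60 min break → 3 h 25 min
Total: 8 h 13 min + 8 h 27 min + 9 h 28 min + 3 h 25 min = 29 h 33 min.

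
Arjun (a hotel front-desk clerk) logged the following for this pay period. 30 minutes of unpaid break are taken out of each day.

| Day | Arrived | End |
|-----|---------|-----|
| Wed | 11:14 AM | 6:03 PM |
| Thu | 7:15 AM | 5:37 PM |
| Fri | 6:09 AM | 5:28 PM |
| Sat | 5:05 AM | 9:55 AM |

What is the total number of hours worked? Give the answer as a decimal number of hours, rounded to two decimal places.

31.33 hours

Wed: 11:14 AM–6:03 PM = 6 h 49 min; less 30 min break → 6 h 19 min
Thu: 7:15 AM–5:37 PM = 10 h 22 min; less 30 min break → 9 h 52 min
Fri: 6:09 AM–5:28 PM = 11 h 19 min; less 30 min break → 10 h 49 min
Sat: 5:05 AM–9:55 AM = 4 h 50 min; less 30 min break → 4 h 20 min
Total: 6 h 19 min + 9 h 52 min + 10 h 49 min + 4 h 20 min = 31 h 20 min.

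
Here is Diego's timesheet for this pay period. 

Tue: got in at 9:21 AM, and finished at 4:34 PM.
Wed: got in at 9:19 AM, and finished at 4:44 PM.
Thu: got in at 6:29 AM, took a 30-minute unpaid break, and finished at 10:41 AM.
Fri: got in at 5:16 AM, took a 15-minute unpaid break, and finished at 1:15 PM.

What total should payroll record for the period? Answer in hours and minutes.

Tue: 9:21 AM–4:34 PM = 7 h 13 min
Wed: 9:19 AM–4:44 PM = 7 h 25 min
Thu: 6:29 AM–10:41 AM = 4 h 12 min; less 30 min break → 3 h 42 min
Fri: 5:16 AM–1:15 PM = 7 h 59 min; less 15 min break → 7 h 44 min
Total: 7 h 13 min + 7 h 25 min + 3 h 42 min + 7 h 44 min = 26 h 4 min.

26 h 4 min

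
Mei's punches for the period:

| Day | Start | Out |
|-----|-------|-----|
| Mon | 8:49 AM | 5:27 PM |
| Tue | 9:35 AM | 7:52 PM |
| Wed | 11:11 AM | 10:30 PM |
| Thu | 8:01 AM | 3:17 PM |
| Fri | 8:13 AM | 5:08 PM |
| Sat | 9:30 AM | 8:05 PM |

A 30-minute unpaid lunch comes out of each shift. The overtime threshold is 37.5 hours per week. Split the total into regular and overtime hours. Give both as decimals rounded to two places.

Regular 37.50 hours, overtime 16.50 hours

Mon: 8:49 AM–5:27 PM = 8 h 38 min; less 30 min break → 8 h 8 min
Tue: 9:35 AM–7:52 PM = 10 h 17 min; less 30 min break → 9 h 47 min
Wed: 11:11 AM–10:30 PM = 11 h 19 min; less 30 min break → 10 h 49 min
Thu: 8:01 AM–3:17 PM = 7 h 16 min; less 30 min break → 6 h 46 min
Fri: 8:13 AM–5:08 PM = 8 h 55 min; less 30 min break → 8 h 25 min
Sat: 9:30 AM–8:05 PM = 10 h 35 min; less 30 min break → 10 h 5 min
Total worked: 54 h 0 min = 54.00 h.
Threshold 37.5 h → overtime 16 h 30 min, regular 37 h 30 min.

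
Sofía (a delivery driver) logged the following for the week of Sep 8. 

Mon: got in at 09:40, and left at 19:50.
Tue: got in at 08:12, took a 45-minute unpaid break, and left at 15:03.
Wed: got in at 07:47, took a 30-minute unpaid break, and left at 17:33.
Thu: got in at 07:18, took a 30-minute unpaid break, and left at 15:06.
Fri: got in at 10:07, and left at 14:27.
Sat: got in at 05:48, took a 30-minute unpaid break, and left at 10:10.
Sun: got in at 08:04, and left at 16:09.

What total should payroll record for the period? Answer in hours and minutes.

49 h 7 min

Mon: 09:40–19:50 = 10 h 10 min
Tue: 08:12–15:03 = 6 h 51 min; less 45 min break → 6 h 6 min
Wed: 07:47–17:33 = 9 h 46 min; less 30 min break → 9 h 16 min
Thu: 07:18–15:06 = 7 h 48 min; less 30 min break → 7 h 18 min
Fri: 10:07–14:27 = 4 h 20 min
Sat: 05:48–10:10 = 4 h 22 min; less 30 min break → 3 h 52 min
Sun: 08:04–16:09 = 8 h 5 min
Total: 10 h 10 min + 6 h 6 min + 9 h 16 min + 7 h 18 min + 4 h 20 min + 3 h 52 min + 8 h 5 min = 49 h 7 min.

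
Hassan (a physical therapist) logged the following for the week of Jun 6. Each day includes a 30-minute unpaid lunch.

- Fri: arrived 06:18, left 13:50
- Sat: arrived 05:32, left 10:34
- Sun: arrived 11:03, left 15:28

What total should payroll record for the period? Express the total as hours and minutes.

Fri: 06:18–13:50 = 7 h 32 min; less 30 min break → 7 h 2 min
Sat: 05:32–10:34 = 5 h 2 min; less 30 min break → 4 h 32 min
Sun: 11:03–15:28 = 4 h 25 min; less 30 min break → 3 h 55 min
Total: 7 h 2 min + 4 h 32 min + 3 h 55 min = 15 h 29 min.

15 h 29 min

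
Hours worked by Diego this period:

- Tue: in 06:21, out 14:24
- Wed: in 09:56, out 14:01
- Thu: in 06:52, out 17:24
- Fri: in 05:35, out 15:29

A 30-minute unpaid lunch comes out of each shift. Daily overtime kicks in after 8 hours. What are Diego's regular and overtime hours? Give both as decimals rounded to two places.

Regular 27.13 hours, overtime 3.43 hours

Tue: 06:21–14:24 = 8 h 3 min; less 30 min break → 7 h 33 min
Wed: 09:56–14:01 = 4 h 5 min; less 30 min break → 3 h 35 min
Thu: 06:52–17:24 = 10 h 32 min; less 30 min break → 10 h 2 min
Fri: 05:35–15:29 = 9 h 54 min; less 30 min break → 9 h 24 min
Tue reg 7 h 33 min / OT 0 h 0 min; Wed reg 3 h 35 min / OT 0 h 0 min; Thu reg 8 h 0 min / OT 2 h 2 min; Fri reg 8 h 0 min / OT 1 h 24 min.
Totals: regular 27 h 8 min, overtime 3 h 26 min.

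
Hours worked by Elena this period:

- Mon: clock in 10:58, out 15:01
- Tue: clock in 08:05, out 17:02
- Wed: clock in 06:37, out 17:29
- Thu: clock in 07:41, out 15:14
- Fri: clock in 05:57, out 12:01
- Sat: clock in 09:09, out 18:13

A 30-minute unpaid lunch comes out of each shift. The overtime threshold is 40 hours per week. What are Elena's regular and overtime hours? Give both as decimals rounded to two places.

Regular 40.00 hours, overtime 3.55 hours

Mon: 10:58–15:01 = 4 h 3 min; less 30 min break → 3 h 33 min
Tue: 08:05–17:02 = 8 h 57 min; less 30 min break → 8 h 27 min
Wed: 06:37–17:29 = 10 h 52 min; less 30 min break → 10 h 22 min
Thu: 07:41–15:14 = 7 h 33 min; less 30 min break → 7 h 3 min
Fri: 05:57–12:01 = 6 h 4 min; less 30 min break → 5 h 34 min
Sat: 09:09–18:13 = 9 h 4 min; less 30 min break → 8 h 34 min
Total worked: 43 h 33 min = 43.55 h.
Threshold 40 h → overtime 3 h 33 min, regular 40 h 0 min.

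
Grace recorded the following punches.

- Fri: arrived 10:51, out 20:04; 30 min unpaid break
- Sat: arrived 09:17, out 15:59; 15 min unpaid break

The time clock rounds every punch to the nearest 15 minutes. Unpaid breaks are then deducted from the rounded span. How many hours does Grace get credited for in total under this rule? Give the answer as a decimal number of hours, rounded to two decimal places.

Fri: in 10:51→10:45, out 20:04→20:00; 9 h 15 min − 30 min = 8 h 45 min
Sat: in 09:17→09:15, out 15:59→16:00; 6 h 45 min − 15 min = 6 h 30 min
Total credited: 15 h 15 min.

15.25 hours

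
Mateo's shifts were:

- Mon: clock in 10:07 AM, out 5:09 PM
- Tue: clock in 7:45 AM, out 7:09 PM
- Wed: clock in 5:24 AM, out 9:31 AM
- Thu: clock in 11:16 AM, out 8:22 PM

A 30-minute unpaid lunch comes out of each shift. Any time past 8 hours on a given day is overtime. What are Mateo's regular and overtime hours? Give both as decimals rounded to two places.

Regular 26.15 hours, overtime 3.50 hours

Mon: 10:07 AM–5:09 PM = 7 h 2 min; less 30 min break → 6 h 32 min
Tue: 7:45 AM–7:09 PM = 11 h 24 min; less 30 min break → 10 h 54 min
Wed: 5:24 AM–9:31 AM = 4 h 7 min; less 30 min break → 3 h 37 min
Thu: 11:16 AM–8:22 PM = 9 h 6 min; less 30 min break → 8 h 36 min
Mon reg 6 h 32 min / OT 0 h 0 min; Tue reg 8 h 0 min / OT 2 h 54 min; Wed reg 3 h 37 min / OT 0 h 0 min; Thu reg 8 h 0 min / OT 0 h 36 min.
Totals: regular 26 h 9 min, overtime 3 h 30 min.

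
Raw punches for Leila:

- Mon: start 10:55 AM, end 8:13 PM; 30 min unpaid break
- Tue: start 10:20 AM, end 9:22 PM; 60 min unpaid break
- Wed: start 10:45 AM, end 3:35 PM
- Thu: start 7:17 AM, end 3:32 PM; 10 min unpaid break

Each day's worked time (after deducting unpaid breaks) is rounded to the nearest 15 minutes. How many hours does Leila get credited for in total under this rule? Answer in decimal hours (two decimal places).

Mon: 10:55 AM–8:13 PM = 9 h 18 min − 30 min = 8 h 48 min → rounds to 8 h 45 min
Tue: 10:20 AM–9:22 PM = 11 h 2 min − 60 min = 10 h 2 min → rounds to 10 h 0 min
Wed: 10:45 AM–3:35 PM = 4 h 50 min → rounds to 4 h 45 min
Thu: 7:17 AM–3:32 PM = 8 h 15 min − 10 min = 8 h 5 min → rounds to 8 h 0 min
Total credited: 31 h 30 min.

31.50 hours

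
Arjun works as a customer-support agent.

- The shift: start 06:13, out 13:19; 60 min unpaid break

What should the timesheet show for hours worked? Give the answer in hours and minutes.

The shift: 06:13–13:19 = 7 h 6 min; less 60 min break → 6 h 6 min

6 h 6 min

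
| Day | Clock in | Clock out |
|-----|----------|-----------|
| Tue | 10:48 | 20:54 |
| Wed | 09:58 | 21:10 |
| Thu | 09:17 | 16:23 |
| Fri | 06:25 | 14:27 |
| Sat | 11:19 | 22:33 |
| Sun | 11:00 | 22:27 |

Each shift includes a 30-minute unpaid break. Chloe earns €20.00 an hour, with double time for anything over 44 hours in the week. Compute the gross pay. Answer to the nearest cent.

Tue: 10:48–20:54 = 10 h 6 min; less 30 min break → 9 h 36 min
Wed: 09:58–21:10 = 11 h 12 min; less 30 min break → 10 h 42 min
Thu: 09:17–16:23 = 7 h 6 min; less 30 min break → 6 h 36 min
Fri: 06:25–14:27 = 8 h 2 min; less 30 min break → 7 h 32 min
Sat: 11:19–22:33 = 11 h 14 min; less 30 min break → 10 h 44 min
Sun: 11:00–22:27 = 11 h 27 min; less 30 min break → 10 h 57 min
Total worked: 56 h 7 min = 3367 min.
Regular 44 h 0 min = 2640 min at €20.00/h; overtime 12 h 7 min = 727 min at €40.00/h.
Pay = (2640 × €20.00 + 727 × €40.00) ÷ 60 = €1364.67.

€1364.67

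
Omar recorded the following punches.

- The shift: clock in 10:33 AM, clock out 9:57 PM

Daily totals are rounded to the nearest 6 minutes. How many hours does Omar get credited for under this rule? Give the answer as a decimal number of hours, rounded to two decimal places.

11.40 hours

The shift: 10:33 AM–9:57 PM = 11 h 24 min → rounds to 11 h 24 min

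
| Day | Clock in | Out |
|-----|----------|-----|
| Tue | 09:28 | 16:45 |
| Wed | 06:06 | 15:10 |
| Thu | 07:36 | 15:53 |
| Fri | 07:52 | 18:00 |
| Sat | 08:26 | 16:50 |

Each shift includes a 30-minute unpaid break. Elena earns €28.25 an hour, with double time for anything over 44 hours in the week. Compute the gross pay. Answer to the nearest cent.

€1148.83

Tue: 09:28–16:45 = 7 h 17 min; less 30 min break → 6 h 47 min
Wed: 06:06–15:10 = 9 h 4 min; less 30 min break → 8 h 34 min
Thu: 07:36–15:53 = 8 h 17 min; less 30 min break → 7 h 47 min
Fri: 07:52–18:00 = 10 h 8 min; less 30 min break → 9 h 38 min
Sat: 08:26–16:50 = 8 h 24 min; less 30 min break → 7 h 54 min
Total worked: 40 h 40 min = 2440 min.
Regular 40 h 40 min = 2440 min at €28.25/h; overtime 0 h 0 min = 0 min at €56.50/h.
Pay = (2440 × €28.25 + 0 × €56.50) ÷ 60 = €1148.83.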